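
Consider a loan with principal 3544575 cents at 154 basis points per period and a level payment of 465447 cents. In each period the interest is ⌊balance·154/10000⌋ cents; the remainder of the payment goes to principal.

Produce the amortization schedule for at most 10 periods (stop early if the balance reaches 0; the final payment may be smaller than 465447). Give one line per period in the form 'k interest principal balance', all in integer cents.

1 54586 410861 3133714
2 48259 417188 2716526
3 41834 423613 2292913
4 35310 430137 1862776
5 28686 436761 1426015
6 21960 443487 982528
7 15130 450317 532211
8 8196 457251 74960
9 1154 74960 0

1. interest=⌊3544575·154/10000⌋=54586; principal=465447-54586=410861; balance=3544575-410861=3133714
2. interest=⌊3133714·154/10000⌋=48259; principal=465447-48259=417188; balance=3133714-417188=2716526
3. interest=⌊2716526·154/10000⌋=41834; principal=465447-41834=423613; balance=2716526-423613=2292913
4. interest=⌊2292913·154/10000⌋=35310; principal=465447-35310=430137; balance=2292913-430137=1862776
5. interest=⌊1862776·154/10000⌋=28686; principal=465447-28686=436761; balance=1862776-436761=1426015
6. interest=⌊1426015·154/10000⌋=21960; principal=465447-21960=443487; balance=1426015-443487=982528
7. interest=⌊982528·154/10000⌋=15130; principal=465447-15130=450317; balance=982528-450317=532211
8. interest=⌊532211·154/10000⌋=8196; principal=465447-8196=457251; balance=532211-457251=74960
9. interest=⌊74960·154/10000⌋=1154; principal=min(465447-1154,74960)=74960; balance=74960-74960=0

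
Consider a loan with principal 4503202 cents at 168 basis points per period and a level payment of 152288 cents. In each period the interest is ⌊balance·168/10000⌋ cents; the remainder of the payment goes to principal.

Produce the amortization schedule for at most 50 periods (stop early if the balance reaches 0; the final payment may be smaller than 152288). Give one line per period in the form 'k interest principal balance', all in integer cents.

1 75653 76635 4426567
2 74366 77922 4348645
3 73057 79231 4269414
4 71726 80562 4188852
5 70372 81916 4106936
6 68996 83292 4023644
7 67597 84691 3938953
8 66174 86114 3852839
9 64727 87561 3765278
10 63256 89032 3676246
11 61760 90528 3585718
12 60240 92048 3493670
13 58693 93595 3400075
14 57121 95167 3304908
15 55522 96766 3208142
16 53896 98392 3109750
17 52243 100045 3009705
18 50563 101725 2907980
19 48854 103434 2804546
20 47116 105172 2699374
21 45349 106939 2592435
22 43552 108736 2483699
23 41726 110562 2373137
24 39868 112420 2260717
25 37980 114308 2146409
26 36059 116229 2030180
27 34107 118181 1911999
28 32121 120167 1791832
29 30102 122186 1669646
30 28050 124238 1545408
31 25962 126326 1419082
32 23840 128448 1290634
33 21682 130606 1160028
34 19488 132800 1027228
35 17257 135031 892197
36 14988 137300 754897
37 12682 139606 615291
38 10336 141952 473339
39 7952 144336 329003
40 5527 146761 182242
41 3061 149227 33015
42 554 33015 0

1. interest=⌊4503202·168/10000⌋=75653; principal=152288-75653=76635; balance=4503202-76635=4426567
2. interest=⌊4426567·168/10000⌋=74366; principal=152288-74366=77922; balance=4426567-77922=4348645
3. interest=⌊4348645·168/10000⌋=73057; principal=152288-73057=79231; balance=4348645-79231=4269414
4. interest=⌊4269414·168/10000⌋=71726; principal=152288-71726=80562; balance=4269414-80562=4188852
5. interest=⌊4188852·168/10000⌋=70372; principal=152288-70372=81916; balance=4188852-81916=4106936
6. interest=⌊4106936·168/10000⌋=68996; principal=152288-68996=83292; balance=4106936-83292=4023644
7. interest=⌊4023644·168/10000⌋=67597; principal=152288-67597=84691; balance=4023644-84691=3938953
8. interest=⌊3938953·168/10000⌋=66174; principal=152288-66174=86114; balance=3938953-86114=3852839
9. interest=⌊3852839·168/10000⌋=64727; principal=152288-64727=87561; balance=3852839-87561=3765278
10. interest=⌊3765278·168/10000⌋=63256; principal=152288-63256=89032; balance=3765278-89032=3676246
11. interest=⌊3676246·168/10000⌋=61760; principal=152288-61760=90528; balance=3676246-90528=3585718
12. interest=⌊3585718·168/10000⌋=60240; principal=152288-60240=92048; balance=3585718-92048=3493670
13. interest=⌊3493670·168/10000⌋=58693; principal=152288-58693=93595; balance=3493670-93595=3400075
14. interest=⌊3400075·168/10000⌋=57121; principal=152288-57121=95167; balance=3400075-95167=3304908
15. interest=⌊3304908·168/10000⌋=55522; principal=152288-55522=96766; balance=3304908-96766=3208142
16. interest=⌊3208142·168/10000⌋=53896; principal=152288-53896=98392; balance=3208142-98392=3109750
17. interest=⌊3109750·168/10000⌋=52243; principal=152288-52243=100045; balance=3109750-100045=3009705
18. interest=⌊3009705·168/10000⌋=50563; principal=152288-50563=101725; balance=3009705-101725=2907980
19. interest=⌊2907980·168/10000⌋=48854; principal=152288-48854=103434; balance=2907980-103434=2804546
20. interest=⌊2804546·168/10000⌋=47116; principal=152288-47116=105172; balance=2804546-105172=2699374
21. interest=⌊2699374·168/10000⌋=45349; principal=152288-45349=106939; balance=2699374-106939=2592435
22. interest=⌊2592435·168/10000⌋=43552; principal=152288-43552=108736; balance=2592435-108736=2483699
23. interest=⌊2483699·168/10000⌋=41726; principal=152288-41726=110562; balance=2483699-110562=2373137
24. interest=⌊2373137·168/10000⌋=39868; principal=152288-39868=112420; balance=2373137-112420=2260717
25. interest=⌊2260717·168/10000⌋=37980; principal=152288-37980=114308; balance=2260717-114308=2146409
26. interest=⌊2146409·168/10000⌋=36059; principal=152288-36059=116229; balance=2146409-116229=2030180
27. interest=⌊2030180·168/10000⌋=34107; principal=152288-34107=118181; balance=2030180-118181=1911999
28. interest=⌊1911999·168/10000⌋=32121; principal=152288-32121=120167; balance=1911999-120167=1791832
29. interest=⌊1791832·168/10000⌋=30102; principal=152288-30102=122186; balance=1791832-122186=1669646
30. interest=⌊1669646·168/10000⌋=28050; principal=152288-28050=124238; balance=1669646-124238=1545408
31. interest=⌊1545408·168/10000⌋=25962; principal=152288-25962=126326; balance=1545408-126326=1419082
32. interest=⌊1419082·168/10000⌋=23840; principal=152288-23840=128448; balance=1419082-128448=1290634
33. interest=⌊1290634·168/10000⌋=21682; principal=152288-21682=130606; balance=1290634-130606=1160028
34. interest=⌊1160028·168/10000⌋=19488; principal=152288-19488=132800; balance=1160028-132800=1027228
35. interest=⌊1027228·168/10000⌋=17257; principal=152288-17257=135031; balance=1027228-135031=892197
36. interest=⌊892197·168/10000⌋=14988; principal=152288-14988=137300; balance=892197-137300=754897
37. interest=⌊754897·168/10000⌋=12682; principal=152288-12682=139606; balance=754897-139606=615291
38. interest=⌊615291·168/10000⌋=10336; principal=152288-10336=141952; balance=615291-141952=473339
39. interest=⌊473339·168/10000⌋=7952; principal=152288-7952=144336; balance=473339-144336=329003
40. interest=⌊329003·168/10000⌋=5527; principal=152288-5527=146761; balance=329003-146761=182242
41. interest=⌊182242·168/10000⌋=3061; principal=152288-3061=149227; balance=182242-149227=33015
42. interest=⌊33015·168/10000⌋=554; principal=min(152288-554,33015)=33015; balance=33015-33015=0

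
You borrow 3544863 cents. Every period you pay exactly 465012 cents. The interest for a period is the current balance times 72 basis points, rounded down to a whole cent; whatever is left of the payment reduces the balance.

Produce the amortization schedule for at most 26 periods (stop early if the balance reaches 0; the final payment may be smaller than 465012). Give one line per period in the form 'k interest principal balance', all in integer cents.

1 25523 439489 3105374
2 22358 442654 2662720
3 19171 445841 2216879
4 15961 449051 1767828
5 12728 452284 1315544
6 9471 455541 860003
7 6192 458820 401183
8 2888 401183 0

1. interest=⌊3544863·72/10000⌋=25523; principal=465012-25523=439489; balance=3544863-439489=3105374
2. interest=⌊3105374·72/10000⌋=22358; principal=465012-22358=442654; balance=3105374-442654=2662720
3. interest=⌊2662720·72/10000⌋=19171; principal=465012-19171=445841; balance=2662720-445841=2216879
4. interest=⌊2216879·72/10000⌋=15961; principal=465012-15961=449051; balance=2216879-449051=1767828
5. interest=⌊1767828·72/10000⌋=12728; principal=465012-12728=452284; balance=1767828-452284=1315544
6. interest=⌊1315544·72/10000⌋=9471; principal=465012-9471=455541; balance=1315544-455541=860003
7. interest=⌊860003·72/10000⌋=6192; principal=465012-6192=458820; balance=860003-458820=401183
8. interest=⌊401183·72/10000⌋=2888; principal=min(465012-2888,401183)=401183; balance=401183-401183=0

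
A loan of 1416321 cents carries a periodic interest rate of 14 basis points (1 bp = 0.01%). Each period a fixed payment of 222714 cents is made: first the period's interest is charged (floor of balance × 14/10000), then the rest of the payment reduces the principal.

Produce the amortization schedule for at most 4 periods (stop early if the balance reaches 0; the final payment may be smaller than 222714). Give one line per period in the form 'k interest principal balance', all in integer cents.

1 1982 220732 1195589
2 1673 221041 974548
3 1364 221350 753198
4 1054 221660 531538

1. interest=⌊1416321·14/10000⌋=1982; principal=222714-1982=220732; balance=1416321-220732=1195589
2. interest=⌊1195589·14/10000⌋=1673; principal=222714-1673=221041; balance=1195589-221041=974548
3. interest=⌊974548·14/10000⌋=1364; principal=222714-1364=221350; balance=974548-221350=753198
4. interest=⌊753198·14/10000⌋=1054; principal=222714-1054=221660; balance=753198-221660=531538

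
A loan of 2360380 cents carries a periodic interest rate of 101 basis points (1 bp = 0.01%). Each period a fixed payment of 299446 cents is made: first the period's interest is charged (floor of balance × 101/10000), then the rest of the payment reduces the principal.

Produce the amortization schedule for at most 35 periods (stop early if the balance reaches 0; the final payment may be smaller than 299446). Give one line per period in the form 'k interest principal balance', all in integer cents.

1 23839 275607 2084773
2 21056 278390 1806383
3 18244 281202 1525181
4 15404 284042 1241139
5 12535 286911 954228
6 9637 289809 664419
7 6710 292736 371683
8 3753 295693 75990
9 767 75990 0

1. interest=⌊2360380·101/10000⌋=23839; principal=299446-23839=275607; balance=2360380-275607=2084773
2. interest=⌊2084773·101/10000⌋=21056; principal=299446-21056=278390; balance=2084773-278390=1806383
3. interest=⌊1806383·101/10000⌋=18244; principal=299446-18244=281202; balance=1806383-281202=1525181
4. interest=⌊1525181·101/10000⌋=15404; principal=299446-15404=284042; balance=1525181-284042=1241139
5. interest=⌊1241139·101/10000⌋=12535; principal=299446-12535=286911; balance=1241139-286911=954228
6. interest=⌊954228·101/10000⌋=9637; principal=299446-9637=289809; balance=954228-289809=664419
7. interest=⌊664419·101/10000⌋=6710; principal=299446-6710=292736; balance=664419-292736=371683
8. interest=⌊371683·101/10000⌋=3753; principal=299446-3753=295693; balance=371683-295693=75990
9. interest=⌊75990·101/10000⌋=767; principal=min(299446-767,75990)=75990; balance=75990-75990=0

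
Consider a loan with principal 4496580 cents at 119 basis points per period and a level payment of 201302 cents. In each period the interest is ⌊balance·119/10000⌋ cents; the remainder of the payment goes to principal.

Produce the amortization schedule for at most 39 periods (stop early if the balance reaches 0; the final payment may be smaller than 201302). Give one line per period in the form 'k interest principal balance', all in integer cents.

1. interest=⌊4496580·119/10000⌋=53509; principal=201302-53509=147793; balance=4496580-147793=4348787
2. interest=⌊4348787·119/10000⌋=51750; principal=201302-51750=149552; balance=4348787-149552=4199235
3. interest=⌊4199235·119/10000⌋=49970; principal=201302-49970=151332; balance=4199235-151332=4047903
4. interest=⌊4047903·119/10000⌋=48170; principal=201302-48170=153132; balance=4047903-153132=3894771
5. interest=⌊3894771·119/10000⌋=46347; principal=201302-46347=154955; balance=3894771-154955=3739816
6. interest=⌊3739816·119/10000⌋=44503; principal=201302-44503=156799; balance=3739816-156799=3583017
7. interest=⌊3583017·119/10000⌋=42637; principal=201302-42637=158665; balance=3583017-158665=3424352
8. interest=⌊3424352·119/10000⌋=40749; principal=201302-40749=160553; balance=3424352-160553=3263799
9. interest=⌊3263799·119/10000⌋=38839; principal=201302-38839=162463; balance=3263799-162463=3101336
10. interest=⌊3101336·119/10000⌋=36905; principal=201302-36905=164397; balance=3101336-164397=2936939
11. interest=⌊2936939·119/10000⌋=34949; principal=201302-34949=166353; balance=2936939-166353=2770586
12. interest=⌊2770586·119/10000⌋=32969; principal=201302-32969=168333; balance=2770586-168333=2602253
13. interest=⌊2602253·119/10000⌋=30966; principal=201302-30966=170336; balance=2602253-170336=2431917
14. interest=⌊2431917·119/10000⌋=28939; principal=201302-28939=172363; balance=2431917-172363=2259554
15. interest=⌊2259554·119/10000⌋=26888; principal=201302-26888=174414; balance=2259554-174414=2085140
16. interest=⌊2085140·119/10000⌋=24813; principal=201302-24813=176489; balance=2085140-176489=1908651
17. interest=⌊1908651·119/10000⌋=22712; principal=201302-22712=178590; balance=1908651-178590=1730061
18. interest=⌊1730061·119/10000⌋=20587; principal=201302-20587=180715; balance=1730061-180715=1549346
19. interest=⌊1549346·119/10000⌋=18437; principal=201302-18437=182865; balance=1549346-182865=1366481
20. interest=⌊1366481·119/10000⌋=16261; principal=201302-16261=185041; balance=1366481-185041=1181440
21. interest=⌊1181440·119/10000⌋=14059; principal=201302-14059=187243; balance=1181440-187243=994197
22. interest=⌊994197·119/10000⌋=11830; principal=201302-11830=189472; balance=994197-189472=804725
23. interest=⌊804725·119/10000⌋=9576; principal=201302-9576=191726; balance=804725-191726=612999
24. interest=⌊612999·119/10000⌋=7294; principal=201302-7294=194008; balance=612999-194008=418991
25. interest=⌊418991·119/10000⌋=4985; principal=201302-4985=196317; balance=418991-196317=222674
26. interest=⌊222674·119/10000⌋=2649; principal=201302-2649=198653; balance=222674-198653=24021
27. interest=⌊24021·119/10000⌋=285; principal=min(201302-285,24021)=24021; balance=24021-24021=0

1 53509 147793 4348787
2 51750 149552 4199235
3 49970 151332 4047903
4 48170 153132 3894771
5 46347 154955 3739816
6 44503 156799 3583017
7 42637 158665 3424352
8 40749 160553 3263799
9 38839 162463 3101336
10 36905 164397 2936939
11 34949 166353 2770586
12 32969 168333 2602253
13 30966 170336 2431917
14 28939 172363 2259554
15 26888 174414 2085140
16 24813 176489 1908651
17 22712 178590 1730061
18 20587 180715 1549346
19 18437 182865 1366481
20 16261 185041 1181440
21 14059 187243 994197
22 11830 189472 804725
23 9576 191726 612999
24 7294 194008 418991
25 4985 196317 222674
26 2649 198653 24021
27 285 24021 0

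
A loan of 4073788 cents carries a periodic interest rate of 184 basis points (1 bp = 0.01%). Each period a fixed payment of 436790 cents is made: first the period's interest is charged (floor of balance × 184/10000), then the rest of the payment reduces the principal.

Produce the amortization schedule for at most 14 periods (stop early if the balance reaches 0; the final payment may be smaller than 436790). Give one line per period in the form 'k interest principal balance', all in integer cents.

1 74957 361833 3711955
2 68299 368491 3343464
3 61519 375271 2968193
4 54614 382176 2586017
5 47582 389208 2196809
6 40421 396369 1800440
7 33128 403662 1396778
8 25700 411090 985688
9 18136 418654 567034
10 10433 426357 140677
11 2588 140677 0

1. interest=⌊4073788·184/10000⌋=74957; principal=436790-74957=361833; balance=4073788-361833=3711955
2. interest=⌊3711955·184/10000⌋=68299; principal=436790-68299=368491; balance=3711955-368491=3343464
3. interest=⌊3343464·184/10000⌋=61519; principal=436790-61519=375271; balance=3343464-375271=2968193
4. interest=⌊2968193·184/10000⌋=54614; principal=436790-54614=382176; balance=2968193-382176=2586017
5. interest=⌊2586017·184/10000⌋=47582; principal=436790-47582=389208; balance=2586017-389208=2196809
6. interest=⌊2196809·184/10000⌋=40421; principal=436790-40421=396369; balance=2196809-396369=1800440
7. interest=⌊1800440·184/10000⌋=33128; principal=436790-33128=403662; balance=1800440-403662=1396778
8. interest=⌊1396778·184/10000⌋=25700; principal=436790-25700=411090; balance=1396778-411090=985688
9. interest=⌊985688·184/10000⌋=18136; principal=436790-18136=418654; balance=985688-418654=567034
10. interest=⌊567034·184/10000⌋=10433; principal=436790-10433=426357; balance=567034-426357=140677
11. interest=⌊140677·184/10000⌋=2588; principal=min(436790-2588,140677)=140677; balance=140677-140677=0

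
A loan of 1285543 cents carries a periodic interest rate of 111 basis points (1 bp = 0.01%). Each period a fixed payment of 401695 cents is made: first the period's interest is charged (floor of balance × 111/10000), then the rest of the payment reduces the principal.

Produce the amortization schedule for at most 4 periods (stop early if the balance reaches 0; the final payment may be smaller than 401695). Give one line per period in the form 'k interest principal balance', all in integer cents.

1. interest=⌊1285543·111/10000⌋=14269; principal=401695-14269=387426; balance=1285543-387426=898117
2. interest=⌊898117·111/10000⌋=9969; principal=401695-9969=391726; balance=898117-391726=506391
3. interest=⌊506391·111/10000⌋=5620; principal=401695-5620=396075; balance=506391-396075=110316
4. interest=⌊110316·111/10000⌋=1224; principal=min(401695-1224,110316)=110316; balance=110316-110316=0

1 14269 387426 898117
2 9969 391726 506391
3 5620 396075 110316
4 1224 110316 0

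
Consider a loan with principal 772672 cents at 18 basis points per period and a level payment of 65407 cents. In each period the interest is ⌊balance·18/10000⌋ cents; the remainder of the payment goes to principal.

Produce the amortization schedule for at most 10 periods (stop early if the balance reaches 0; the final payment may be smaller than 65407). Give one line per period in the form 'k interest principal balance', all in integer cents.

1 1390 64017 708655
2 1275 64132 644523
3 1160 64247 580276
4 1044 64363 515913
5 928 64479 451434
6 812 64595 386839
7 696 64711 322128
8 579 64828 257300
9 463 64944 192356
10 346 65061 127295

1. interest=⌊772672·18/10000⌋=1390; principal=65407-1390=64017; balance=772672-64017=708655
2. interest=⌊708655·18/10000⌋=1275; principal=65407-1275=64132; balance=708655-64132=644523
3. interest=⌊644523·18/10000⌋=1160; principal=65407-1160=64247; balance=644523-64247=580276
4. interest=⌊580276·18/10000⌋=1044; principal=65407-1044=64363; balance=580276-64363=515913
5. interest=⌊515913·18/10000⌋=928; principal=65407-928=64479; balance=515913-64479=451434
6. interest=⌊451434·18/10000⌋=812; principal=65407-812=64595; balance=451434-64595=386839
7. interest=⌊386839·18/10000⌋=696; principal=65407-696=64711; balance=386839-64711=322128
8. interest=⌊322128·18/10000⌋=579; principal=65407-579=64828; balance=322128-64828=257300
9. interest=⌊257300·18/10000⌋=463; principal=65407-463=64944; balance=257300-64944=192356
10. interest=⌊192356·18/10000⌋=346; principal=65407-346=65061; balance=192356-65061=127295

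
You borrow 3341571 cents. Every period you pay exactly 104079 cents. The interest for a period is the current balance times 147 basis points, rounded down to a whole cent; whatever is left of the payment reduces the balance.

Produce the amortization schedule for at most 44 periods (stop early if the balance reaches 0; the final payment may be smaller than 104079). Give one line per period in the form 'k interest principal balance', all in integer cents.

1 49121 54958 3286613
2 48313 55766 3230847
3 47493 56586 3174261
4 46661 57418 3116843
5 45817 58262 3058581
6 44961 59118 2999463
7 44092 59987 2939476
8 43210 60869 2878607
9 42315 61764 2816843
10 41407 62672 2754171
11 40486 63593 2690578
12 39551 64528 2626050
13 38602 65477 2560573
14 37640 66439 2494134
15 36663 67416 2426718
16 35672 68407 2358311
17 34667 69412 2288899
18 33646 70433 2218466
19 32611 71468 2146998
20 31560 72519 2074479
21 30494 73585 2000894
22 29413 74666 1926228
23 28315 75764 1850464
24 27201 76878 1773586
25 26071 78008 1695578
26 24924 79155 1616423
27 23761 80318 1536105
28 22580 81499 1454606
29 21382 82697 1371909
30 20167 83912 1287997
31 18933 85146 1202851
32 17681 86398 1116453
33 16411 87668 1028785
34 15123 88956 939829
35 13815 90264 849565
36 12488 91591 757974
37 11142 92937 665037
38 9776 94303 570734
39 8389 95690 475044
40 6983 97096 377948
41 5555 98524 279424
42 4107 99972 179452
43 2637 101442 78010
44 1146 78010 0

1. interest=⌊3341571·147/10000⌋=49121; principal=104079-49121=54958; balance=3341571-54958=3286613
2. interest=⌊3286613·147/10000⌋=48313; principal=104079-48313=55766; balance=3286613-55766=3230847
3. interest=⌊3230847·147/10000⌋=47493; principal=104079-47493=56586; balance=3230847-56586=3174261
4. interest=⌊3174261·147/10000⌋=46661; principal=104079-46661=57418; balance=3174261-57418=3116843
5. interest=⌊3116843·147/10000⌋=45817; principal=104079-45817=58262; balance=3116843-58262=3058581
6. interest=⌊3058581·147/10000⌋=44961; principal=104079-44961=59118; balance=3058581-59118=2999463
7. interest=⌊2999463·147/10000⌋=44092; principal=104079-44092=59987; balance=2999463-59987=2939476
8. interest=⌊2939476·147/10000⌋=43210; principal=104079-43210=60869; balance=2939476-60869=2878607
9. interest=⌊2878607·147/10000⌋=42315; principal=104079-42315=61764; balance=2878607-61764=2816843
10. interest=⌊2816843·147/10000⌋=41407; principal=104079-41407=62672; balance=2816843-62672=2754171
11. interest=⌊2754171·147/10000⌋=40486; principal=104079-40486=63593; balance=2754171-63593=2690578
12. interest=⌊2690578·147/10000⌋=39551; principal=104079-39551=64528; balance=2690578-64528=2626050
13. interest=⌊2626050·147/10000⌋=38602; principal=104079-38602=65477; balance=2626050-65477=2560573
14. interest=⌊2560573·147/10000⌋=37640; principal=104079-37640=66439; balance=2560573-66439=2494134
15. interest=⌊2494134·147/10000⌋=36663; principal=104079-36663=67416; balance=2494134-67416=2426718
16. interest=⌊2426718·147/10000⌋=35672; principal=104079-35672=68407; balance=2426718-68407=2358311
17. interest=⌊2358311·147/10000⌋=34667; principal=104079-34667=69412; balance=2358311-69412=2288899
18. interest=⌊2288899·147/10000⌋=33646; principal=104079-33646=70433; balance=2288899-70433=2218466
19. interest=⌊2218466·147/10000⌋=32611; principal=104079-32611=71468; balance=2218466-71468=2146998
20. interest=⌊2146998·147/10000⌋=31560; principal=104079-31560=72519; balance=2146998-72519=2074479
21. interest=⌊2074479·147/10000⌋=30494; principal=104079-30494=73585; balance=2074479-73585=2000894
22. interest=⌊2000894·147/10000⌋=29413; principal=104079-29413=74666; balance=2000894-74666=1926228
23. interest=⌊1926228·147/10000⌋=28315; principal=104079-28315=75764; balance=1926228-75764=1850464
24. interest=⌊1850464·147/10000⌋=27201; principal=104079-27201=76878; balance=1850464-76878=1773586
25. interest=⌊1773586·147/10000⌋=26071; principal=104079-26071=78008; balance=1773586-78008=1695578
26. interest=⌊1695578·147/10000⌋=24924; principal=104079-24924=79155; balance=1695578-79155=1616423
27. interest=⌊1616423·147/10000⌋=23761; principal=104079-23761=80318; balance=1616423-80318=1536105
28. interest=⌊1536105·147/10000⌋=22580; principal=104079-22580=81499; balance=1536105-81499=1454606
29. interest=⌊1454606·147/10000⌋=21382; principal=104079-21382=82697; balance=1454606-82697=1371909
30. interest=⌊1371909·147/10000⌋=20167; principal=104079-20167=83912; balance=1371909-83912=1287997
31. interest=⌊1287997·147/10000⌋=18933; principal=104079-18933=85146; balance=1287997-85146=1202851
32. interest=⌊1202851·147/10000⌋=17681; principal=104079-17681=86398; balance=1202851-86398=1116453
33. interest=⌊1116453·147/10000⌋=16411; principal=104079-16411=87668; balance=1116453-87668=1028785
34. interest=⌊1028785·147/10000⌋=15123; principal=104079-15123=88956; balance=1028785-88956=939829
35. interest=⌊939829·147/10000⌋=13815; principal=104079-13815=90264; balance=939829-90264=849565
36. interest=⌊849565·147/10000⌋=12488; principal=104079-12488=91591; balance=849565-91591=757974
37. interest=⌊757974·147/10000⌋=11142; principal=104079-11142=92937; balance=757974-92937=665037
38. interest=⌊665037·147/10000⌋=9776; principal=104079-9776=94303; balance=665037-94303=570734
39. interest=⌊570734·147/10000⌋=8389; principal=104079-8389=95690; balance=570734-95690=475044
40. interest=⌊475044·147/10000⌋=6983; principal=104079-6983=97096; balance=475044-97096=377948
41. interest=⌊377948·147/10000⌋=5555; principal=104079-5555=98524; balance=377948-98524=279424
42. interest=⌊279424·147/10000⌋=4107; principal=104079-4107=99972; balance=279424-99972=179452
43. interest=⌊179452·147/10000⌋=2637; principal=104079-2637=101442; balance=179452-101442=78010
44. interest=⌊78010·147/10000⌋=1146; principal=min(104079-1146,78010)=78010; balance=78010-78010=0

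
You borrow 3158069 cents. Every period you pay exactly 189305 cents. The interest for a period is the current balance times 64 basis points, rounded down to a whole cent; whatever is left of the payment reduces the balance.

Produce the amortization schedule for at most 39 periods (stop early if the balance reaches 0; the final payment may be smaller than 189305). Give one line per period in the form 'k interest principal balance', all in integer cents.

1 20211 169094 2988975
2 19129 170176 2818799
3 18040 171265 2647534
4 16944 172361 2475173
5 15841 173464 2301709
6 14730 174575 2127134
7 13613 175692 1951442
8 12489 176816 1774626
9 11357 177948 1596678
10 10218 179087 1417591
11 9072 180233 1237358
12 7919 181386 1055972
13 6758 182547 873425
14 5589 183716 689709
15 4414 184891 504818
16 3230 186075 318743
17 2039 187266 131477
18 841 131477 0

1. interest=⌊3158069·64/10000⌋=20211; principal=189305-20211=169094; balance=3158069-169094=2988975
2. interest=⌊2988975·64/10000⌋=19129; principal=189305-19129=170176; balance=2988975-170176=2818799
3. interest=⌊2818799·64/10000⌋=18040; principal=189305-18040=171265; balance=2818799-171265=2647534
4. interest=⌊2647534·64/10000⌋=16944; principal=189305-16944=172361; balance=2647534-172361=2475173
5. interest=⌊2475173·64/10000⌋=15841; principal=189305-15841=173464; balance=2475173-173464=2301709
6. interest=⌊2301709·64/10000⌋=14730; principal=189305-14730=174575; balance=2301709-174575=2127134
7. interest=⌊2127134·64/10000⌋=13613; principal=189305-13613=175692; balance=2127134-175692=1951442
8. interest=⌊1951442·64/10000⌋=12489; principal=189305-12489=176816; balance=1951442-176816=1774626
9. interest=⌊1774626·64/10000⌋=11357; principal=189305-11357=177948; balance=1774626-177948=1596678
10. interest=⌊1596678·64/10000⌋=10218; principal=189305-10218=179087; balance=1596678-179087=1417591
11. interest=⌊1417591·64/10000⌋=9072; principal=189305-9072=180233; balance=1417591-180233=1237358
12. interest=⌊1237358·64/10000⌋=7919; principal=189305-7919=181386; balance=1237358-181386=1055972
13. interest=⌊1055972·64/10000⌋=6758; principal=189305-6758=182547; balance=1055972-182547=873425
14. interest=⌊873425·64/10000⌋=5589; principal=189305-5589=183716; balance=873425-183716=689709
15. interest=⌊689709·64/10000⌋=4414; principal=189305-4414=184891; balance=689709-184891=504818
16. interest=⌊504818·64/10000⌋=3230; principal=189305-3230=186075; balance=504818-186075=318743
17. interest=⌊318743·64/10000⌋=2039; principal=189305-2039=187266; balance=318743-187266=131477
18. interest=⌊131477·64/10000⌋=841; principal=min(189305-841,131477)=131477; balance=131477-131477=0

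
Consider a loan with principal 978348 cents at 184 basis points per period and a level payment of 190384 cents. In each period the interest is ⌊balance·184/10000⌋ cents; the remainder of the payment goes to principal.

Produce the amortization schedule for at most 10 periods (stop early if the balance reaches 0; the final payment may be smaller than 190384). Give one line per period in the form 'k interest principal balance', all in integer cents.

1. interest=⌊978348·184/10000⌋=18001; principal=190384-18001=172383; balance=978348-172383=805965
2. interest=⌊805965·184/10000⌋=14829; principal=190384-14829=175555; balance=805965-175555=630410
3. interest=⌊630410·184/10000⌋=11599; principal=190384-11599=178785; balance=630410-178785=451625
4. interest=⌊451625·184/10000⌋=8309; principal=190384-8309=182075; balance=451625-182075=269550
5. interest=⌊269550·184/10000⌋=4959; principal=190384-4959=185425; balance=269550-185425=84125
6. interest=⌊84125·184/10000⌋=1547; principal=min(190384-1547,84125)=84125; balance=84125-84125=0

1 18001 172383 805965
2 14829 175555 630410
3 11599 178785 451625
4 8309 182075 269550
5 4959 185425 84125
6 1547 84125 0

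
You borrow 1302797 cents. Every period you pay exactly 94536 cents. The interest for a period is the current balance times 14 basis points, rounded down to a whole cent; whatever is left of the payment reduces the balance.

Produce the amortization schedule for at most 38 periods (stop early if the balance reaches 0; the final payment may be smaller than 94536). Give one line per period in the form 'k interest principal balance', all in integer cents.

1. interest=⌊1302797·14/10000⌋=1823; principal=94536-1823=92713; balance=1302797-92713=1210084
2. interest=⌊1210084·14/10000⌋=1694; principal=94536-1694=92842; balance=1210084-92842=1117242
3. interest=⌊1117242·14/10000⌋=1564; principal=94536-1564=92972; balance=1117242-92972=1024270
4. interest=⌊1024270·14/10000⌋=1433; principal=94536-1433=93103; balance=1024270-93103=931167
5. interest=⌊931167·14/10000⌋=1303; principal=94536-1303=93233; balance=931167-93233=837934
6. interest=⌊837934·14/10000⌋=1173; principal=94536-1173=93363; balance=837934-93363=744571
7. interest=⌊744571·14/10000⌋=1042; principal=94536-1042=93494; balance=744571-93494=651077
8. interest=⌊651077·14/10000⌋=911; principal=94536-911=93625; balance=651077-93625=557452
9. interest=⌊557452·14/10000⌋=780; principal=94536-780=93756; balance=557452-93756=463696
10. interest=⌊463696·14/10000⌋=649; principal=94536-649=93887; balance=463696-93887=369809
11. interest=⌊369809·14/10000⌋=517; principal=94536-517=94019; balance=369809-94019=275790
12. interest=⌊275790·14/10000⌋=386; principal=94536-386=94150; balance=275790-94150=181640
13. interest=⌊181640·14/10000⌋=254; principal=94536-254=94282; balance=181640-94282=87358
14. interest=⌊87358·14/10000⌋=122; principal=min(94536-122,87358)=87358; balance=87358-87358=0

1 1823 92713 1210084
2 1694 92842 1117242
3 1564 92972 1024270
4 1433 93103 931167
5 1303 93233 837934
6 1173 93363 744571
7 1042 93494 651077
8 911 93625 557452
9 780 93756 463696
10 649 93887 369809
11 517 94019 275790
12 386 94150 181640
13 254 94282 87358
14 122 87358 0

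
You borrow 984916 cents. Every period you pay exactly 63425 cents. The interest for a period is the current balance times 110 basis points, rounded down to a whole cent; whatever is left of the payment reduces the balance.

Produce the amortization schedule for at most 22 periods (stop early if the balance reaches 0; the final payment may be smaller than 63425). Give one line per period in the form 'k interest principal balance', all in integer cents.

1 10834 52591 932325
2 10255 53170 879155
3 9670 53755 825400
4 9079 54346 771054
5 8481 54944 716110
6 7877 55548 660562
7 7266 56159 604403
8 6648 56777 547626
9 6023 57402 490224
10 5392 58033 432191
11 4754 58671 373520
12 4108 59317 314203
13 3456 59969 254234
14 2796 60629 193605
15 2129 61296 132309
16 1455 61970 70339
17 773 62652 7687
18 84 7687 0

1. interest=⌊984916·110/10000⌋=10834; principal=63425-10834=52591; balance=984916-52591=932325
2. interest=⌊932325·110/10000⌋=10255; principal=63425-10255=53170; balance=932325-53170=879155
3. interest=⌊879155·110/10000⌋=9670; principal=63425-9670=53755; balance=879155-53755=825400
4. interest=⌊825400·110/10000⌋=9079; principal=63425-9079=54346; balance=825400-54346=771054
5. interest=⌊771054·110/10000⌋=8481; principal=63425-8481=54944; balance=771054-54944=716110
6. interest=⌊716110·110/10000⌋=7877; principal=63425-7877=55548; balance=716110-55548=660562
7. interest=⌊660562·110/10000⌋=7266; principal=63425-7266=56159; balance=660562-56159=604403
8. interest=⌊604403·110/10000⌋=6648; principal=63425-6648=56777; balance=604403-56777=547626
9. interest=⌊547626·110/10000⌋=6023; principal=63425-6023=57402; balance=547626-57402=490224
10. interest=⌊490224·110/10000⌋=5392; principal=63425-5392=58033; balance=490224-58033=432191
11. interest=⌊432191·110/10000⌋=4754; principal=63425-4754=58671; balance=432191-58671=373520
12. interest=⌊373520·110/10000⌋=4108; principal=63425-4108=59317; balance=373520-59317=314203
13. interest=⌊314203·110/10000⌋=3456; principal=63425-3456=59969; balance=314203-59969=254234
14. interest=⌊254234·110/10000⌋=2796; principal=63425-2796=60629; balance=254234-60629=193605
15. interest=⌊193605·110/10000⌋=2129; principal=63425-2129=61296; balance=193605-61296=132309
16. interest=⌊132309·110/10000⌋=1455; principal=63425-1455=61970; balance=132309-61970=70339
17. interest=⌊70339·110/10000⌋=773; principal=63425-773=62652; balance=70339-62652=7687
18. interest=⌊7687·110/10000⌋=84; principal=min(63425-84,7687)=7687; balance=7687-7687=0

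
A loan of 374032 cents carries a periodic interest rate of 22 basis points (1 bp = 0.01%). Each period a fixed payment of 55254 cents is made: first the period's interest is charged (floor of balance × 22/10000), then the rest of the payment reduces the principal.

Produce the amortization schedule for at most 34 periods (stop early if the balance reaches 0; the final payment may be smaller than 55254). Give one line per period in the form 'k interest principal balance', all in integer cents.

1. interest=⌊374032·22/10000⌋=822; principal=55254-822=54432; balance=374032-54432=319600
2. interest=⌊319600·22/10000⌋=703; principal=55254-703=54551; balance=319600-54551=265049
3. interest=⌊265049·22/10000⌋=583; principal=55254-583=54671; balance=265049-54671=210378
4. interest=⌊210378·22/10000⌋=462; principal=55254-462=54792; balance=210378-54792=155586
5. interest=⌊155586·22/10000⌋=342; principal=55254-342=54912; balance=155586-54912=100674
6. interest=⌊100674·22/10000⌋=221; principal=55254-221=55033; balance=100674-55033=45641
7. interest=⌊45641·22/10000⌋=100; principal=min(55254-100,45641)=45641; balance=45641-45641=0

1 822 54432 319600
2 703 54551 265049
3 583 54671 210378
4 462 54792 155586
5 342 54912 100674
6 221 55033 45641
7 100 45641 0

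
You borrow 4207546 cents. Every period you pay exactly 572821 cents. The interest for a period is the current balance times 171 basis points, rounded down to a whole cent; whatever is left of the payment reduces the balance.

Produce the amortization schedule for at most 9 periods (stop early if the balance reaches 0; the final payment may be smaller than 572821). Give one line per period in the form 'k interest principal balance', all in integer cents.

1 71949 500872 3706674
2 63384 509437 3197237
3 54672 518149 2679088
4 45812 527009 2152079
5 36800 536021 1616058
6 27634 545187 1070871
7 18311 554510 516361
8 8829 516361 0

1. interest=⌊4207546·171/10000⌋=71949; principal=572821-71949=500872; balance=4207546-500872=3706674
2. interest=⌊3706674·171/10000⌋=63384; principal=572821-63384=509437; balance=3706674-509437=3197237
3. interest=⌊3197237·171/10000⌋=54672; principal=572821-54672=518149; balance=3197237-518149=2679088
4. interest=⌊2679088·171/10000⌋=45812; principal=572821-45812=527009; balance=2679088-527009=2152079
5. interest=⌊2152079·171/10000⌋=36800; principal=572821-36800=536021; balance=2152079-536021=1616058
6. interest=⌊1616058·171/10000⌋=27634; principal=572821-27634=545187; balance=1616058-545187=1070871
7. interest=⌊1070871·171/10000⌋=18311; principal=572821-18311=554510; balance=1070871-554510=516361
8. interest=⌊516361·171/10000⌋=8829; principal=min(572821-8829,516361)=516361; balance=516361-516361=0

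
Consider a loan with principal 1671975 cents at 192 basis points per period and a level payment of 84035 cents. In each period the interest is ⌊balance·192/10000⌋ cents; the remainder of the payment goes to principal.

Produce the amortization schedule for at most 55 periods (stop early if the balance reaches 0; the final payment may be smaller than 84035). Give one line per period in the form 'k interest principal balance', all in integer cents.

1. interest=⌊1671975·192/10000⌋=32101; principal=84035-32101=51934; balance=1671975-51934=1620041
2. interest=⌊1620041·192/10000⌋=31104; principal=84035-31104=52931; balance=1620041-52931=1567110
3. interest=⌊1567110·192/10000⌋=30088; principal=84035-30088=53947; balance=1567110-53947=1513163
4. interest=⌊1513163·192/10000⌋=29052; principal=84035-29052=54983; balance=1513163-54983=1458180
5. interest=⌊1458180·192/10000⌋=27997; principal=84035-27997=56038; balance=1458180-56038=1402142
6. interest=⌊1402142·192/10000⌋=26921; principal=84035-26921=57114; balance=1402142-57114=1345028
7. interest=⌊1345028·192/10000⌋=25824; principal=84035-25824=58211; balance=1345028-58211=1286817
8. interest=⌊1286817·192/10000⌋=24706; principal=84035-24706=59329; balance=1286817-59329=1227488
9. interest=⌊1227488·192/10000⌋=23567; principal=84035-23567=60468; balance=1227488-60468=1167020
10. interest=⌊1167020·192/10000⌋=22406; principal=84035-22406=61629; balance=1167020-61629=1105391
11. interest=⌊1105391·192/10000⌋=21223; principal=84035-21223=62812; balance=1105391-62812=1042579
12. interest=⌊1042579·192/10000⌋=20017; principal=84035-20017=64018; balance=1042579-64018=978561
13. interest=⌊978561·192/10000⌋=18788; principal=84035-18788=65247; balance=978561-65247=913314
14. interest=⌊913314·192/10000⌋=17535; principal=84035-17535=66500; balance=913314-66500=846814
15. interest=⌊846814·192/10000⌋=16258; principal=84035-16258=67777; balance=846814-67777=779037
16. interest=⌊779037·192/10000⌋=14957; principal=84035-14957=69078; balance=779037-69078=709959
17. interest=⌊709959·192/10000⌋=13631; principal=84035-13631=70404; balance=709959-70404=639555
18. interest=⌊639555·192/10000⌋=12279; principal=84035-12279=71756; balance=639555-71756=567799
19. interest=⌊567799·192/10000⌋=10901; principal=84035-10901=73134; balance=567799-73134=494665
20. interest=⌊494665·192/10000⌋=9497; principal=84035-9497=74538; balance=494665-74538=420127
21. interest=⌊420127·192/10000⌋=8066; principal=84035-8066=75969; balance=420127-75969=344158
22. interest=⌊344158·192/10000⌋=6607; principal=84035-6607=77428; balance=344158-77428=266730
23. interest=⌊266730·192/10000⌋=5121; principal=84035-5121=78914; balance=266730-78914=187816
24. interest=⌊187816·192/10000⌋=3606; principal=84035-3606=80429; balance=187816-80429=107387
25. interest=⌊107387·192/10000⌋=2061; principal=84035-2061=81974; balance=107387-81974=25413
26. interest=⌊25413·192/10000⌋=487; principal=min(84035-487,25413)=25413; balance=25413-25413=0

1 32101 51934 1620041
2 31104 52931 1567110
3 30088 53947 1513163
4 29052 54983 1458180
5 27997 56038 1402142
6 26921 57114 1345028
7 25824 58211 1286817
8 24706 59329 1227488
9 23567 60468 1167020
10 22406 61629 1105391
11 21223 62812 1042579
12 20017 64018 978561
13 18788 65247 913314
14 17535 66500 846814
15 16258 67777 779037
16 14957 69078 709959
17 13631 70404 639555
18 12279 71756 567799
19 10901 73134 494665
20 9497 74538 420127
21 8066 75969 344158
22 6607 77428 266730
23 5121 78914 187816
24 3606 80429 107387
25 2061 81974 25413
26 487 25413 0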